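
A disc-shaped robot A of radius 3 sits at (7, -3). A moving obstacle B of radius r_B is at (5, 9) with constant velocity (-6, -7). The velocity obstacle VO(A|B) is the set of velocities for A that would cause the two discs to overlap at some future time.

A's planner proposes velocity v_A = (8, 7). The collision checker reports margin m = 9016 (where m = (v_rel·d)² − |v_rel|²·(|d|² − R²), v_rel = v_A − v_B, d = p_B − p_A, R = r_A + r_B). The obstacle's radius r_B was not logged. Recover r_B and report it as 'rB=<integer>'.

m = 9016
d = (-2, 12);  v_rel = (14, 14),  |v_rel|² = 392
v_rel×d = (14)·(12) − (14)·(-2) = 196
since m = R²·392 − 196²:  R² = (38416 + 9016) / 392 = 121
R = √121 = 11  ⇒  r_B = 11 − 3 = 8

rB=8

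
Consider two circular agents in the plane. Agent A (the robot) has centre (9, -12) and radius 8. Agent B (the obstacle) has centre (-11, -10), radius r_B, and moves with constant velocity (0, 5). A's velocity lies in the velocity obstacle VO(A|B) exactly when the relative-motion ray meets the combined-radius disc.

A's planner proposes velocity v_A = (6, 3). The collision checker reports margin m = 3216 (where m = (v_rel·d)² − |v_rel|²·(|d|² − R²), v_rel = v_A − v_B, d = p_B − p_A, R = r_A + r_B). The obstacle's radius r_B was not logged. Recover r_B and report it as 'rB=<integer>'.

m = 3216
d = (-20, 2);  v_rel = (6, -2),  |v_rel|² = 40
v_rel×d = (6)·(2) − (-2)·(-20) = -28
since m = R²·40 − (-28)²:  R² = (784 + 3216) / 40 = 100
R = √100 = 10  ⇒  r_B = 10 − 8 = 2

rB=2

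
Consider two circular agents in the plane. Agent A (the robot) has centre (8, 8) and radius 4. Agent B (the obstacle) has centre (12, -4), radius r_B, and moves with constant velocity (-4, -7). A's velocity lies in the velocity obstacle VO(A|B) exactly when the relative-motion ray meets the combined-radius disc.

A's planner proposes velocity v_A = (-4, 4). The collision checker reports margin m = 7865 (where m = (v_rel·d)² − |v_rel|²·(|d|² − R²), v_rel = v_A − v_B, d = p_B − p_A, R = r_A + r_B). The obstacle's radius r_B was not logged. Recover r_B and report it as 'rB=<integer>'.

m = 7865
d = (4, -12);  v_rel = (0, 11),  |v_rel|² = 121
v_rel×d = (0)·(-12) − (11)·(4) = -44
since m = R²·121 − (-44)²:  R² = (1936 + 7865) / 121 = 81
R = √81 = 9  ⇒  r_B = 9 − 4 = 5

rB=5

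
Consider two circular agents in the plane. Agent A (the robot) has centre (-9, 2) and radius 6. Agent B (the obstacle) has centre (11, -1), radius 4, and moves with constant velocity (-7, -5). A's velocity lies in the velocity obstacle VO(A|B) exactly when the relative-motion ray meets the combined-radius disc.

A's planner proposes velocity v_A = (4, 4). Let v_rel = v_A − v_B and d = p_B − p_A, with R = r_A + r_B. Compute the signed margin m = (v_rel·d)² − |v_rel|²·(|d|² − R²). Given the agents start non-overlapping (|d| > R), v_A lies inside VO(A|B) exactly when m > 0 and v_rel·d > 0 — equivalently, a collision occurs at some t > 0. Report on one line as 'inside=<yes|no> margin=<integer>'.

d = (20, -3),  |d|² = 409;  R = 6+4 = 10,  c = 409−10² = 309
v_rel = (11, 9),  |v_rel|² = 202;  v_rel·d = (11)·(20) + (9)·(-3) = 193
202·t² − 386·t + 309 = 0  ⇒  m = 193² − 202·309 = -25169
m = -25169 < 0,  v_rel·d = 193 > 0  ⇒  outside

inside=no margin=-25169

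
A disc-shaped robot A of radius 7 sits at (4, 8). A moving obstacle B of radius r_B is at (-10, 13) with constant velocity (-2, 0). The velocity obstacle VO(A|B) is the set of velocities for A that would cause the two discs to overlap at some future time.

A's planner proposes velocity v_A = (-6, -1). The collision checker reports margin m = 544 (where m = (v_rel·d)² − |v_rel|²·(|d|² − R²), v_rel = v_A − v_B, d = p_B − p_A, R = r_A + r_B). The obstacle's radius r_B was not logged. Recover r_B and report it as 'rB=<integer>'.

m = 544
d = (-14, 5);  v_rel = (-4, -1),  |v_rel|² = 17
v_rel×d = (-4)·(5) − (-1)·(-14) = -34
since m = R²·17 − (-34)²:  R² = (1156 + 544) / 17 = 100
R = √100 = 10  ⇒  r_B = 10 − 7 = 3

rB=3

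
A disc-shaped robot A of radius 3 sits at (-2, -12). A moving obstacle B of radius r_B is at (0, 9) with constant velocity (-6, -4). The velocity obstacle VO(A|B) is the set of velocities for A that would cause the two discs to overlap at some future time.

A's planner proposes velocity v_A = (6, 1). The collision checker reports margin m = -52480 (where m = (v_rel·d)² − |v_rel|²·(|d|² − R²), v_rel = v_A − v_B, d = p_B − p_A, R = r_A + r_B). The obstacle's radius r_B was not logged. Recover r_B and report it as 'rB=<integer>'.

m = -52480
d = (2, 21);  v_rel = (12, 5),  |v_rel|² = 169
v_rel×d = (12)·(21) − (5)·(2) = 242
since m = R²·169 − 242²:  R² = (58564 + -52480) / 169 = 36
R = √36 = 6  ⇒  r_B = 6 − 3 = 3

rB=3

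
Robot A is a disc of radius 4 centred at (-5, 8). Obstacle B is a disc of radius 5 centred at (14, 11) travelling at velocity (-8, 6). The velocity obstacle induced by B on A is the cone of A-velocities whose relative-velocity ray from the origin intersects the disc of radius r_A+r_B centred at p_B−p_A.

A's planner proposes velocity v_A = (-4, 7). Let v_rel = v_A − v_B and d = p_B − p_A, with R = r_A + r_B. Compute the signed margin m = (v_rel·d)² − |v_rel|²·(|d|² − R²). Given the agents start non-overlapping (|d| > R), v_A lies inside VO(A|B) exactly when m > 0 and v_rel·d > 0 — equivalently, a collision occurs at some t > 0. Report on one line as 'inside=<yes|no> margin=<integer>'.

d = (19, 3),  |d|² = 370;  R = 4+5 = 9,  c = 370−9² = 289
v_rel = (4, 1),  |v_rel|² = 17;  v_rel·d = (4)·(19) + (1)·(3) = 79
17·t² − 158·t + 289 = 0  ⇒  m = 79² − 17·289 = 1328
m = 1328 > 0,  v_rel·d = 79 > 0  ⇒  inside

inside=yes margin=1328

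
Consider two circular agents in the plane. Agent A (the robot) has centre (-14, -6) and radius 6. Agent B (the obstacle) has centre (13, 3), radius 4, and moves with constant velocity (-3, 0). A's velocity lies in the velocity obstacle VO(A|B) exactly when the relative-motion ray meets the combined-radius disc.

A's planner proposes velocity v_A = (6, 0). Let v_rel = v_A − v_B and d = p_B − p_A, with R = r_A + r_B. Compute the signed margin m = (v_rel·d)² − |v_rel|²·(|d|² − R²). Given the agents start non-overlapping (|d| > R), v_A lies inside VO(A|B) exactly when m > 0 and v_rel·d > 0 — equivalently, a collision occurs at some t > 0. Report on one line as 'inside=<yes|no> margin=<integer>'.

d = (27, 9),  |d|² = 810;  R = 6+4 = 10,  c = 810−10² = 710
v_rel = (9, 0),  |v_rel|² = 81;  v_rel·d = (9)·(27) + (0)·(9) = 243
81·t² − 486·t + 710 = 0  ⇒  m = 243² − 81·710 = 1539
m = 1539 > 0,  v_rel·d = 243 > 0  ⇒  inside

inside=yes margin=1539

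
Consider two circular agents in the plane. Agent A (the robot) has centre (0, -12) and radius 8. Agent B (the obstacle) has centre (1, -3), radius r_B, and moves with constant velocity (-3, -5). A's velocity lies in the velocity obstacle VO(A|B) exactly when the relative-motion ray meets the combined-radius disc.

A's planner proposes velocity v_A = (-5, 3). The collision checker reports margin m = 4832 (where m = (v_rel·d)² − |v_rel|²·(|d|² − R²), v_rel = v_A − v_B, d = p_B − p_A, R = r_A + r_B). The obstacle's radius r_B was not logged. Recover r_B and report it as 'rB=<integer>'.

m = 4832
d = (1, 9);  v_rel = (-2, 8),  |v_rel|² = 68
v_rel×d = (-2)·(9) − (8)·(1) = -26
since m = R²·68 − (-26)²:  R² = (676 + 4832) / 68 = 81
R = √81 = 9  ⇒  r_B = 9 − 8 = 1

rB=1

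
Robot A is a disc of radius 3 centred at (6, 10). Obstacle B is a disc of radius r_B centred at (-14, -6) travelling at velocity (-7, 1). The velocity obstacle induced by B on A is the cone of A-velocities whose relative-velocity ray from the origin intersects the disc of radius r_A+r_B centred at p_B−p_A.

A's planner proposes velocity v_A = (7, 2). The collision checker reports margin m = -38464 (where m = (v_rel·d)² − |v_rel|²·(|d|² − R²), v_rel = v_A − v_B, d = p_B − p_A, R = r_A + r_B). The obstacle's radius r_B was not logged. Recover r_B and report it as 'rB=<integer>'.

m = -38464
d = (-20, -16);  v_rel = (14, 1),  |v_rel|² = 197
v_rel×d = (14)·(-16) − (1)·(-20) = -204
since m = R²·197 − (-204)²:  R² = (41616 + -38464) / 197 = 16
R = √16 = 4  ⇒  r_B = 4 − 3 = 1

rB=1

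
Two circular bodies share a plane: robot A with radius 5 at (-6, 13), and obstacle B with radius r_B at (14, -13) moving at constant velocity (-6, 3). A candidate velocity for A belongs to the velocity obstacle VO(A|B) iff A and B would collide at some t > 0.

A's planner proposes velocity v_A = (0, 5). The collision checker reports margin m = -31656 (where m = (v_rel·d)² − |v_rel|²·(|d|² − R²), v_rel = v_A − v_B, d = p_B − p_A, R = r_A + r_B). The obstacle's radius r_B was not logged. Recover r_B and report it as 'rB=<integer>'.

m = -31656
d = (20, -26);  v_rel = (6, 2),  |v_rel|² = 40
v_rel×d = (6)·(-26) − (2)·(20) = -196
since m = R²·40 − (-196)²:  R² = (38416 + -31656) / 40 = 169
R = √169 = 13  ⇒  r_B = 13 − 5 = 8

rB=8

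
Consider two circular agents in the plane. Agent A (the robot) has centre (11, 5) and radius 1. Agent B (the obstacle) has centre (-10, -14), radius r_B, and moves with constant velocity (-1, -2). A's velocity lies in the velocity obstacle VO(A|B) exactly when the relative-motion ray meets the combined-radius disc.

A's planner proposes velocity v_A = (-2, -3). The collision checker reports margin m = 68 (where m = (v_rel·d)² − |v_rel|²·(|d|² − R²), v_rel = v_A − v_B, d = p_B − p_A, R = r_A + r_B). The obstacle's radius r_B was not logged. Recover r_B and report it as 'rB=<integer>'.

m = 68
d = (-21, -19);  v_rel = (-1, -1),  |v_rel|² = 2
v_rel×d = (-1)·(-19) − (-1)·(-21) = -2
since m = R²·2 − (-2)²:  R² = (4 + 68) / 2 = 36
R = √36 = 6  ⇒  r_B = 6 − 1 = 5

rB=5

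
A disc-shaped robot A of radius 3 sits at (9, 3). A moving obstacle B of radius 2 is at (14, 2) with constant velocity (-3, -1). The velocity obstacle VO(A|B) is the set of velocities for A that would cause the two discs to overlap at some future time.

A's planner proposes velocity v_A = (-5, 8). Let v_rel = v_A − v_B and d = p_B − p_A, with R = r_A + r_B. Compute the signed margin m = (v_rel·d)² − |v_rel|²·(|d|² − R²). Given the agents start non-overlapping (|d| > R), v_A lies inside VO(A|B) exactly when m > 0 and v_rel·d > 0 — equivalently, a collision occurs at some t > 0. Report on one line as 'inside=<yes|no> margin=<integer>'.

d = (5, -1),  |d|² = 26;  R = 3+2 = 5,  c = 26−5² = 1
v_rel = (-2, 9),  |v_rel|² = 85;  v_rel·d = (-2)·(5) + (9)·(-1) = -19
85·t² + 38·t + 1 = 0  ⇒  m = (-19)² − 85·1 = 276
m = 276 > 0,  v_rel·d = -19 < 0  ⇒  outside

inside=no margin=276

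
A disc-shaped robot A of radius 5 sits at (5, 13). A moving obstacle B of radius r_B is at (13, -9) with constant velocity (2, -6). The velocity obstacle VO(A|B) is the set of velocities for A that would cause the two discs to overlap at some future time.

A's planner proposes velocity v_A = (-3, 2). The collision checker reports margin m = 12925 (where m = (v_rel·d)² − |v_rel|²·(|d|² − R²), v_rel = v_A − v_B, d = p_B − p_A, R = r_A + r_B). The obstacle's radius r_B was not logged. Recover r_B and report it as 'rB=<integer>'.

m = 12925
d = (8, -22);  v_rel = (-5, 8),  |v_rel|² = 89
v_rel×d = (-5)·(-22) − (8)·(8) = 46
since m = R²·89 − 46²:  R² = (2116 + 12925) / 89 = 169
R = √169 = 13  ⇒  r_B = 13 − 5 = 8

rB=8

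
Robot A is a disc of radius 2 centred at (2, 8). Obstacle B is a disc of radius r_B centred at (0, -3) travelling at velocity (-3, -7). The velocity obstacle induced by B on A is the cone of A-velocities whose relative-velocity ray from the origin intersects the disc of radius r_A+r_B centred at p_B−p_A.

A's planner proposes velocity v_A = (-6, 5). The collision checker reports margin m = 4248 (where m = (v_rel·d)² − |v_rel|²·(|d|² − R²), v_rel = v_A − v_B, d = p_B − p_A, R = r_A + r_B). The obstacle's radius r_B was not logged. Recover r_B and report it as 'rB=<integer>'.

m = 4248
d = (-2, -11);  v_rel = (-3, 12),  |v_rel|² = 153
v_rel×d = (-3)·(-11) − (12)·(-2) = 57
since m = R²·153 − 57²:  R² = (3249 + 4248) / 153 = 49
R = √49 = 7  ⇒  r_B = 7 − 2 = 5

rB=5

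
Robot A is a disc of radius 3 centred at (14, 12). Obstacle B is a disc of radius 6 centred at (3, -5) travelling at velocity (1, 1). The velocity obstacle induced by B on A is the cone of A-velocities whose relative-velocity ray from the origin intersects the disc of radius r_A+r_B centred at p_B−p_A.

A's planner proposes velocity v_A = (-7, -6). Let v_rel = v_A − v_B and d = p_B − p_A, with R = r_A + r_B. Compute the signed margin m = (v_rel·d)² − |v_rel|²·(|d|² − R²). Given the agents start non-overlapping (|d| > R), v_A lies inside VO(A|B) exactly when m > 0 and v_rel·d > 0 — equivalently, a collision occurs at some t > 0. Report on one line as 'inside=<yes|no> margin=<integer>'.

d = (-11, -17),  |d|² = 410;  R = 3+6 = 9,  c = 410−9² = 329
v_rel = (-8, -7),  |v_rel|² = 113;  v_rel·d = (-8)·(-11) + (-7)·(-17) = 207
113·t² − 414·t + 329 = 0  ⇒  m = 207² − 113·329 = 5672
m = 5672 > 0,  v_rel·d = 207 > 0  ⇒  inside

inside=yes margin=5672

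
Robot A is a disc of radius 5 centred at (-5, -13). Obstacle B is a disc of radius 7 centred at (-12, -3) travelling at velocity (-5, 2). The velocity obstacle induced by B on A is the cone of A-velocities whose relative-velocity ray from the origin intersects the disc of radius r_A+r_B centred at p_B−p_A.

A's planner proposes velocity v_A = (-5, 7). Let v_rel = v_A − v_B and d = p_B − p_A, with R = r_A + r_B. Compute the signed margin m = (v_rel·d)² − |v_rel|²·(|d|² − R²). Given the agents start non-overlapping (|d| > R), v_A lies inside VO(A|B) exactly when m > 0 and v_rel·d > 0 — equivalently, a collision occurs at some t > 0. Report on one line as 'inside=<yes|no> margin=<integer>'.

d = (-7, 10),  |d|² = 149;  R = 5+7 = 12,  c = 149−12² = 5
v_rel = (0, 5),  |v_rel|² = 25;  v_rel·d = (0)·(-7) + (5)·(10) = 50
25·t² − 100·t + 5 = 0  ⇒  m = 50² − 25·5 = 2375
m = 2375 > 0,  v_rel·d = 50 > 0  ⇒  inside

inside=yes margin=2375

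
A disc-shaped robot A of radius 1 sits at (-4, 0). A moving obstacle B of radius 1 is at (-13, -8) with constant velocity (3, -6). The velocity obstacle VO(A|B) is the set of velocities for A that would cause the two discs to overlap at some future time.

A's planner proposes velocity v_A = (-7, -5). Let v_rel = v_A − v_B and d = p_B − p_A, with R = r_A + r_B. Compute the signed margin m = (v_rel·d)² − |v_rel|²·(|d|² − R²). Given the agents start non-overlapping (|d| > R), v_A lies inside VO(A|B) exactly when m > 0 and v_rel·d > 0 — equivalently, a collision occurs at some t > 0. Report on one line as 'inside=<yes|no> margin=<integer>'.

d = (-9, -8),  |d|² = 145;  R = 1+1 = 2,  c = 145−2² = 141
v_rel = (-10, 1),  |v_rel|² = 101;  v_rel·d = (-10)·(-9) + (1)·(-8) = 82
101·t² − 164·t + 141 = 0  ⇒  m = 82² − 101·141 = -7517
m = -7517 < 0,  v_rel·d = 82 > 0  ⇒  outside

inside=no margin=-7517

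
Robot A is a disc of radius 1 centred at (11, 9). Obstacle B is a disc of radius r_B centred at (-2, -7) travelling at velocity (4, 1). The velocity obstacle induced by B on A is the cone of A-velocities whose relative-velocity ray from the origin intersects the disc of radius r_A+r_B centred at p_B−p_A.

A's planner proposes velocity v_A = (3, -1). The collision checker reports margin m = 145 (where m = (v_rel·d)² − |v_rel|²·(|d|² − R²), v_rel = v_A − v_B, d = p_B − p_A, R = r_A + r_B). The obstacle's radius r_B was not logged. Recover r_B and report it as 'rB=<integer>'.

m = 145
d = (-13, -16);  v_rel = (-1, -2),  |v_rel|² = 5
v_rel×d = (-1)·(-16) − (-2)·(-13) = -10
since m = R²·5 − (-10)²:  R² = (100 + 145) / 5 = 49
R = √49 = 7  ⇒  r_B = 7 − 1 = 6

rB=6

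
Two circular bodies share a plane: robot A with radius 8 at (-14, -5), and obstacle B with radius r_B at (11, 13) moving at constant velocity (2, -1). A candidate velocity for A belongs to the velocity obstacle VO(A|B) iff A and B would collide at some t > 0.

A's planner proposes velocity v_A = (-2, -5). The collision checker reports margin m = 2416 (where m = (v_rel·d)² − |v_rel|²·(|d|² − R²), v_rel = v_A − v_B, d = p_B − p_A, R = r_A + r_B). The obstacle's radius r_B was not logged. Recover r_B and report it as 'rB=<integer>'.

m = 2416
d = (25, 18);  v_rel = (-4, -4),  |v_rel|² = 32
v_rel×d = (-4)·(18) − (-4)·(25) = 28
since m = R²·32 − 28²:  R² = (784 + 2416) / 32 = 100
R = √100 = 10  ⇒  r_B = 10 − 8 = 2

rB=2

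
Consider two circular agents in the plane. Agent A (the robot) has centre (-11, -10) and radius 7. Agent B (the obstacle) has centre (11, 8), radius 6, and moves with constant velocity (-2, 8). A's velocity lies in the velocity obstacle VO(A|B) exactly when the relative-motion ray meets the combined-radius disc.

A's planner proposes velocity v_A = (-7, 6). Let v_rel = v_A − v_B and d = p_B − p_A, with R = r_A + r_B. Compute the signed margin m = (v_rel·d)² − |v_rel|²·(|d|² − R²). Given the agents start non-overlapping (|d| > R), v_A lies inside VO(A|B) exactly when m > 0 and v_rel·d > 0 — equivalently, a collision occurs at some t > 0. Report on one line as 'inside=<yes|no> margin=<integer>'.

d = (22, 18),  |d|² = 808;  R = 7+6 = 13,  c = 808−13² = 639
v_rel = (-5, -2),  |v_rel|² = 29;  v_rel·d = (-5)·(22) + (-2)·(18) = -146
29·t² + 292·t + 639 = 0  ⇒  m = (-146)² − 29·639 = 2785
m = 2785 > 0,  v_rel·d = -146 < 0  ⇒  outside

inside=no margin=2785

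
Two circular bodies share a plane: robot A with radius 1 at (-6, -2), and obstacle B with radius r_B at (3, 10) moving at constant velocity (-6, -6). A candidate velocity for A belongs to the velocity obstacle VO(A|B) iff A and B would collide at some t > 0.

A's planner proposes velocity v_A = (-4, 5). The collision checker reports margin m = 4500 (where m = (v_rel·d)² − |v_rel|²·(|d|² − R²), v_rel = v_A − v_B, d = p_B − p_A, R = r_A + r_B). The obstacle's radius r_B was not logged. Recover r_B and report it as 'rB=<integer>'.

m = 4500
d = (9, 12);  v_rel = (2, 11),  |v_rel|² = 125
v_rel×d = (2)·(12) − (11)·(9) = -75
since m = R²·125 − (-75)²:  R² = (5625 + 4500) / 125 = 81
R = √81 = 9  ⇒  r_B = 9 − 1 = 8

rB=8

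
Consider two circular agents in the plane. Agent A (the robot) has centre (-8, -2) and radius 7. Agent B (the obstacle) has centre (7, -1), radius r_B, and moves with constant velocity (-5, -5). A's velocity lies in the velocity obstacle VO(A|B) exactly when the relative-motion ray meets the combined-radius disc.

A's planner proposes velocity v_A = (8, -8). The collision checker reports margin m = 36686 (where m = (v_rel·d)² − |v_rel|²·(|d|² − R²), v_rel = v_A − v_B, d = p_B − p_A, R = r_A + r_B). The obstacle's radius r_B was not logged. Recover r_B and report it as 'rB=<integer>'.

m = 36686
d = (15, 1);  v_rel = (13, -3),  |v_rel|² = 178
v_rel×d = (13)·(1) − (-3)·(15) = 58
since m = R²·178 − 58²:  R² = (3364 + 36686) / 178 = 225
R = √225 = 15  ⇒  r_B = 15 − 7 = 8

rB=8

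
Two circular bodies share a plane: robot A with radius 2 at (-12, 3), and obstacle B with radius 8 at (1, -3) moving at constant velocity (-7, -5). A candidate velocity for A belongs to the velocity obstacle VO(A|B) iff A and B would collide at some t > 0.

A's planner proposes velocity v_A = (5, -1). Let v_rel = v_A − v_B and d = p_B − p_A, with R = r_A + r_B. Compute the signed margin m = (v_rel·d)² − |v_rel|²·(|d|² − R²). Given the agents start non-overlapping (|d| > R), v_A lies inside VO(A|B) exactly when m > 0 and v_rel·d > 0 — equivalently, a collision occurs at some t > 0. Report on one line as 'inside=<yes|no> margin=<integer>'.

d = (13, -6),  |d|² = 205;  R = 2+8 = 10,  c = 205−10² = 105
v_rel = (12, 4),  |v_rel|² = 160;  v_rel·d = (12)·(13) + (4)·(-6) = 132
160·t² − 264·t + 105 = 0  ⇒  m = 132² − 160·105 = 624
m = 624 > 0,  v_rel·d = 132 > 0  ⇒  inside

inside=yes margin=624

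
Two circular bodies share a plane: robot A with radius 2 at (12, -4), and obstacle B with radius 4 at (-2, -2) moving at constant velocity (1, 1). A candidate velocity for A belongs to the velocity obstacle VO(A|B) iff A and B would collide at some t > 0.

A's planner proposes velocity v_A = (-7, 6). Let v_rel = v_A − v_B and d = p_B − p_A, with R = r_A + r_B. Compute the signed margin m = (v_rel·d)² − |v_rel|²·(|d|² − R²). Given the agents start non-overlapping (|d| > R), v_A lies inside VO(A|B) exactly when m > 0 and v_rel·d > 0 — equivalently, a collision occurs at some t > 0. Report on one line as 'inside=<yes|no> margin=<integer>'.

d = (-14, 2),  |d|² = 200;  R = 2+4 = 6,  c = 200−6² = 164
v_rel = (-8, 5),  |v_rel|² = 89;  v_rel·d = (-8)·(-14) + (5)·(2) = 122
89·t² − 244·t + 164 = 0  ⇒  m = 122² − 89·164 = 288
m = 288 > 0,  v_rel·d = 122 > 0  ⇒  inside

inside=yes margin=288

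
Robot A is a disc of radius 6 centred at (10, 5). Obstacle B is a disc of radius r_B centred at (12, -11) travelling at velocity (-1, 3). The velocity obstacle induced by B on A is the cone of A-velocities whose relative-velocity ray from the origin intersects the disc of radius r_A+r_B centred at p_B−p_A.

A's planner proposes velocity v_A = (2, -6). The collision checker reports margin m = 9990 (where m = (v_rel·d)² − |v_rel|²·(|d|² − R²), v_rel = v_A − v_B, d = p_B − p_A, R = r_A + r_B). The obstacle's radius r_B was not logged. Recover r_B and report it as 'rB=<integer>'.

m = 9990
d = (2, -16);  v_rel = (3, -9),  |v_rel|² = 90
v_rel×d = (3)·(-16) − (-9)·(2) = -30
since m = R²·90 − (-30)²:  R² = (900 + 9990) / 90 = 121
R = √121 = 11  ⇒  r_B = 11 − 6 = 5

rB=5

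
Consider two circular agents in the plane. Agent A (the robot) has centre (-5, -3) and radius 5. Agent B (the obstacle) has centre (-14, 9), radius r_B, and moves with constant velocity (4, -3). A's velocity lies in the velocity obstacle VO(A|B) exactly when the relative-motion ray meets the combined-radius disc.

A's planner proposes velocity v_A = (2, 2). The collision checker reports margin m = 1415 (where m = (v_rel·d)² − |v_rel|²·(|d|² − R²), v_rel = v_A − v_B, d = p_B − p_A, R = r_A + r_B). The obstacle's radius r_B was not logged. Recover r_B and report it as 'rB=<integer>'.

m = 1415
d = (-9, 12);  v_rel = (-2, 5),  |v_rel|² = 29
v_rel×d = (-2)·(12) − (5)·(-9) = 21
since m = R²·29 − 21²:  R² = (441 + 1415) / 29 = 64
R = √64 = 8  ⇒  r_B = 8 − 5 = 3

rB=3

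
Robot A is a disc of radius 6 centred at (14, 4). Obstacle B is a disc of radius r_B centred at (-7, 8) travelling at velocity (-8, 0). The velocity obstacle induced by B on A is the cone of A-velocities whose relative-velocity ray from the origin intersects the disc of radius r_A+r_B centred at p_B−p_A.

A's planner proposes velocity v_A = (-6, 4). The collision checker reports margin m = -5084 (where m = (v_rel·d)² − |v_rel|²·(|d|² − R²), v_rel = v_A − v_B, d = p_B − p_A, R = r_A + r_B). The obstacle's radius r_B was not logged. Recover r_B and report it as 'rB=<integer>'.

m = -5084
d = (-21, 4);  v_rel = (2, 4),  |v_rel|² = 20
v_rel×d = (2)·(4) − (4)·(-21) = 92
since m = R²·20 − 92²:  R² = (8464 + -5084) / 20 = 169
R = √169 = 13  ⇒  r_B = 13 − 6 = 7

rB=7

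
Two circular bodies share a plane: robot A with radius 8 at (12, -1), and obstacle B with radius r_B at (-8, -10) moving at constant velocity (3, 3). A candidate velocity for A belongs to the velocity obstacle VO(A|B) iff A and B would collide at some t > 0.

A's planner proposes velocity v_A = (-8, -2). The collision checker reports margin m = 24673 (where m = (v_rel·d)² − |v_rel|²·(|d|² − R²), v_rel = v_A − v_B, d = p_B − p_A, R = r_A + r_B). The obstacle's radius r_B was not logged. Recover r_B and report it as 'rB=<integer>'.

m = 24673
d = (-20, -9);  v_rel = (-11, -5),  |v_rel|² = 146
v_rel×d = (-11)·(-9) − (-5)·(-20) = -1
since m = R²·146 − (-1)²:  R² = (1 + 24673) / 146 = 169
R = √169 = 13  ⇒  r_B = 13 − 8 = 5

rB=5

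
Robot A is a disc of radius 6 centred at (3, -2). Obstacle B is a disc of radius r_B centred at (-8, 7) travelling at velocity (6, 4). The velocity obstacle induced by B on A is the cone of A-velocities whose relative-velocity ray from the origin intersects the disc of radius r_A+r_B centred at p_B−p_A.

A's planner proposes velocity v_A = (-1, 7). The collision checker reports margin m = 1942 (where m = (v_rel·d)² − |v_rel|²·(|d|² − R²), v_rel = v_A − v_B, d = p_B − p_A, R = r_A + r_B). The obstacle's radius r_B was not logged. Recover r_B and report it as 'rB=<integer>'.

m = 1942
d = (-11, 9);  v_rel = (-7, 3),  |v_rel|² = 58
v_rel×d = (-7)·(9) − (3)·(-11) = -30
since m = R²·58 − (-30)²:  R² = (900 + 1942) / 58 = 49
R = √49 = 7  ⇒  r_B = 7 − 6 = 1

rB=1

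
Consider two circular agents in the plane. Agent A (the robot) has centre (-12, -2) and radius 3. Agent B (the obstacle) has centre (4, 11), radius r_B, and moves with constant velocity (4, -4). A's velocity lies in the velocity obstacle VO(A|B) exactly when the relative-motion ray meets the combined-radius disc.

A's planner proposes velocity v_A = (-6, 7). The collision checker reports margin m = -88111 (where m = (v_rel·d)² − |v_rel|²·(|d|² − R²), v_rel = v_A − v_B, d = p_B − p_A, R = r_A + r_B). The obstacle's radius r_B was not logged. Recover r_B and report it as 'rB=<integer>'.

m = -88111
d = (16, 13);  v_rel = (-10, 11),  |v_rel|² = 221
v_rel×d = (-10)·(13) − (11)·(16) = -306
since m = R²·221 − (-306)²:  R² = (93636 + -88111) / 221 = 25
R = √25 = 5  ⇒  r_B = 5 − 3 = 2

rB=2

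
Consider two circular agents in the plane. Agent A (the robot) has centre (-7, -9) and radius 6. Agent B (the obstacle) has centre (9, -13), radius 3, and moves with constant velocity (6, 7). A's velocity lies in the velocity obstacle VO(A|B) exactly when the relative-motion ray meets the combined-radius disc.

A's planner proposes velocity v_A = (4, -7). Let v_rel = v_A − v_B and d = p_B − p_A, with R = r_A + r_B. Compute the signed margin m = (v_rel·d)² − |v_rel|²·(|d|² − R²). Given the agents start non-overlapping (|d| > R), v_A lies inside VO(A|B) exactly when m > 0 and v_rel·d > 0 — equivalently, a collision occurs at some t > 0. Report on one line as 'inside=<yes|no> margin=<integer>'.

d = (16, -4),  |d|² = 272;  R = 6+3 = 9,  c = 272−9² = 191
v_rel = (-2, -14),  |v_rel|² = 200;  v_rel·d = (-2)·(16) + (-14)·(-4) = 24
200·t² − 48·t + 191 = 0  ⇒  m = 24² − 200·191 = -37624
m = -37624 < 0,  v_rel·d = 24 > 0  ⇒  outside

inside=no margin=-37624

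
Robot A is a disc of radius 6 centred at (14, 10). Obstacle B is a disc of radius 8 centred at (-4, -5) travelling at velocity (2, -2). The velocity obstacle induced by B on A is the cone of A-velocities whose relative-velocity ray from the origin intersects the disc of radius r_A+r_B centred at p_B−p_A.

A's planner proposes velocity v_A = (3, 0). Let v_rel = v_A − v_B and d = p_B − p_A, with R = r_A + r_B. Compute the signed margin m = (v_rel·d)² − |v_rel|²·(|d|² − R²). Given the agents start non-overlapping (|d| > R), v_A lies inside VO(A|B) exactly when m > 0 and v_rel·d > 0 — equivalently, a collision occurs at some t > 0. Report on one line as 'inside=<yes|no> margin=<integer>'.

d = (-18, -15),  |d|² = 549;  R = 6+8 = 14,  c = 549−14² = 353
v_rel = (1, 2),  |v_rel|² = 5;  v_rel·d = (1)·(-18) + (2)·(-15) = -48
5·t² + 96·t + 353 = 0  ⇒  m = (-48)² − 5·353 = 539
m = 539 > 0,  v_rel·d = -48 < 0  ⇒  outside

inside=no margin=539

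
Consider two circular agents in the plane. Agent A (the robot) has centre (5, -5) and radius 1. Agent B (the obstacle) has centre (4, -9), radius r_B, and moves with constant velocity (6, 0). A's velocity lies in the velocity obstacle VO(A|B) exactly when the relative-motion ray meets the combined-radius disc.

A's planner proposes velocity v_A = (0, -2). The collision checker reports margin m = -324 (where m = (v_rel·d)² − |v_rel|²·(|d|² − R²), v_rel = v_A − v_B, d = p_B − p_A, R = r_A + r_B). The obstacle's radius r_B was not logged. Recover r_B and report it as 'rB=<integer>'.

m = -324
d = (-1, -4);  v_rel = (-6, -2),  |v_rel|² = 40
v_rel×d = (-6)·(-4) − (-2)·(-1) = 22
since m = R²·40 − 22²:  R² = (484 + -324) / 40 = 4
R = √4 = 2  ⇒  r_B = 2 − 1 = 1

rB=1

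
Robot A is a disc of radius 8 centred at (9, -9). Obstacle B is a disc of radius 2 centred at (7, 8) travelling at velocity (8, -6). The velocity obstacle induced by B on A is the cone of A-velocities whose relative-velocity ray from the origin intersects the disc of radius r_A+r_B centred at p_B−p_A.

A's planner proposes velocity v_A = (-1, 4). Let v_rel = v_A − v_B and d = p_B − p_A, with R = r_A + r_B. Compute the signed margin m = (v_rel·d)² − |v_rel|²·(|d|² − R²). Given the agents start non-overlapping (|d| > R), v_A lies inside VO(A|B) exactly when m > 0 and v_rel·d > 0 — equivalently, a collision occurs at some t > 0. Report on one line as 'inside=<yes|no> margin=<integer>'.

d = (-2, 17),  |d|² = 293;  R = 8+2 = 10,  c = 293−10² = 193
v_rel = (-9, 10),  |v_rel|² = 181;  v_rel·d = (-9)·(-2) + (10)·(17) = 188
181·t² − 376·t + 193 = 0  ⇒  m = 188² − 181·193 = 411
m = 411 > 0,  v_rel·d = 188 > 0  ⇒  inside

inside=yes margin=411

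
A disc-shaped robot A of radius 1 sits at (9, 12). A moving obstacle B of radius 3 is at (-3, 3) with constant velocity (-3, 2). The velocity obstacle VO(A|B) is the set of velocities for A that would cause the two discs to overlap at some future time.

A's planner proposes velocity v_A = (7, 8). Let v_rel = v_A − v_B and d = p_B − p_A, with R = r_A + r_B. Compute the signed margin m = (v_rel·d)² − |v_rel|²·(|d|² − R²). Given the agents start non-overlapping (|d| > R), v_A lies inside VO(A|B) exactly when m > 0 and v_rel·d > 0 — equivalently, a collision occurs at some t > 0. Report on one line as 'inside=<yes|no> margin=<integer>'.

d = (-12, -9),  |d|² = 225;  R = 1+3 = 4,  c = 225−4² = 209
v_rel = (10, 6),  |v_rel|² = 136;  v_rel·d = (10)·(-12) + (6)·(-9) = -174
136·t² + 348·t + 209 = 0  ⇒  m = (-174)² − 136·209 = 1852
m = 1852 > 0,  v_rel·d = -174 < 0  ⇒  outside

inside=no margin=1852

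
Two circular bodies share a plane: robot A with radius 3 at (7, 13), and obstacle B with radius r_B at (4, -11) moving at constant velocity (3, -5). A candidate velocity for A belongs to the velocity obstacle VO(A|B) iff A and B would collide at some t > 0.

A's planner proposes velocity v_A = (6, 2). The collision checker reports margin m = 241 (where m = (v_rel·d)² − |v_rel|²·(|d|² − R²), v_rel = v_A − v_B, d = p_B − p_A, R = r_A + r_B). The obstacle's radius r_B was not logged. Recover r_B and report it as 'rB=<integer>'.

m = 241
d = (-3, -24);  v_rel = (3, 7),  |v_rel|² = 58
v_rel×d = (3)·(-24) − (7)·(-3) = -51
since m = R²·58 − (-51)²:  R² = (2601 + 241) / 58 = 49
R = √49 = 7  ⇒  r_B = 7 − 3 = 4

rB=4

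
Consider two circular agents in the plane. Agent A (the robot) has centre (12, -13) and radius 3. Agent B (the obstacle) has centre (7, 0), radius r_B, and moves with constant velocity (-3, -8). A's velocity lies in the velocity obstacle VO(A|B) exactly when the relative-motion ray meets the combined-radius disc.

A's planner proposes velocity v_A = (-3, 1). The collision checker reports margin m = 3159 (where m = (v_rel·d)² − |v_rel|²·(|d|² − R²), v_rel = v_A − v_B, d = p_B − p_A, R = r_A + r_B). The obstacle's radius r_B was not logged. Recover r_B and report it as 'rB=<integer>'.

m = 3159
d = (-5, 13);  v_rel = (0, 9),  |v_rel|² = 81
v_rel×d = (0)·(13) − (9)·(-5) = 45
since m = R²·81 − 45²:  R² = (2025 + 3159) / 81 = 64
R = √64 = 8  ⇒  r_B = 8 − 3 = 5

rB=5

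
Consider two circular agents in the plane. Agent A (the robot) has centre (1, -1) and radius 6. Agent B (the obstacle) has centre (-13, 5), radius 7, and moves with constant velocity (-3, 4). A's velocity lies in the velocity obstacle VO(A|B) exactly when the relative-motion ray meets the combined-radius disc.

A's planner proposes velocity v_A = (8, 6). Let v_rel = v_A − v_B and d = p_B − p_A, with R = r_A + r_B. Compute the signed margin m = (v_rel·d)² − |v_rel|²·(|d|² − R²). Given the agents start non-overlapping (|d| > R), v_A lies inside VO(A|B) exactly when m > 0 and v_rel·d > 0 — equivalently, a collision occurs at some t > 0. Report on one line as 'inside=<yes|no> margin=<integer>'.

d = (-14, 6),  |d|² = 232;  R = 6+7 = 13,  c = 232−13² = 63
v_rel = (11, 2),  |v_rel|² = 125;  v_rel·d = (11)·(-14) + (2)·(6) = -142
125·t² + 284·t + 63 = 0  ⇒  m = (-142)² − 125·63 = 12289
m = 12289 > 0,  v_rel·d = -142 < 0  ⇒  outside

inside=no margin=12289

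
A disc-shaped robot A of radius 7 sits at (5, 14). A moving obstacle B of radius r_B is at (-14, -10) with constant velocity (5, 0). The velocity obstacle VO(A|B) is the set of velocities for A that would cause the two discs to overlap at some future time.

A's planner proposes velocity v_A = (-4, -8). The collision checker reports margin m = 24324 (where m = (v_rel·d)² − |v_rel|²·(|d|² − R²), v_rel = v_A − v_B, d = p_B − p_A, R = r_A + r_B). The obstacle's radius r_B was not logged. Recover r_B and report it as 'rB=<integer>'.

m = 24324
d = (-19, -24);  v_rel = (-9, -8),  |v_rel|² = 145
v_rel×d = (-9)·(-24) − (-8)·(-19) = 64
since m = R²·145 − 64²:  R² = (4096 + 24324) / 145 = 196
R = √196 = 14  ⇒  r_B = 14 − 7 = 7

rB=7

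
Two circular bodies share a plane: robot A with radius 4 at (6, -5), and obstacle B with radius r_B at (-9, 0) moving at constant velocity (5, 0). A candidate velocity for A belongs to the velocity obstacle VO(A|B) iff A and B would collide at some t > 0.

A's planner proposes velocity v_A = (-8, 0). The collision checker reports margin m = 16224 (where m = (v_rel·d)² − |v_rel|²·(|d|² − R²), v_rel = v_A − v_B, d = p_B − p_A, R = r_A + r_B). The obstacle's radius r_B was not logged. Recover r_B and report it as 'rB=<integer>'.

m = 16224
d = (-15, 5);  v_rel = (-13, 0),  |v_rel|² = 169
v_rel×d = (-13)·(5) − (0)·(-15) = -65
since m = R²·169 − (-65)²:  R² = (4225 + 16224) / 169 = 121
R = √121 = 11  ⇒  r_B = 11 − 4 = 7

rB=7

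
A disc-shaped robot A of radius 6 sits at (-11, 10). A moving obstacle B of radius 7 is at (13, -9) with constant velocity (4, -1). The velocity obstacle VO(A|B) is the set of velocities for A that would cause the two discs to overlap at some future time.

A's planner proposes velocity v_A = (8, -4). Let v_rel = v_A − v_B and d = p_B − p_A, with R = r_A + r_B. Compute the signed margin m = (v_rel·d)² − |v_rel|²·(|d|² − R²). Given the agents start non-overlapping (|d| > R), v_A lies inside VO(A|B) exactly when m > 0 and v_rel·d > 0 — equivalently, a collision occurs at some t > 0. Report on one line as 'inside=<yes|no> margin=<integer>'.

d = (24, -19),  |d|² = 937;  R = 6+7 = 13,  c = 937−13² = 768
v_rel = (4, -3),  |v_rel|² = 25;  v_rel·d = (4)·(24) + (-3)·(-19) = 153
25·t² − 306·t + 768 = 0  ⇒  m = 153² − 25·768 = 4209
m = 4209 > 0,  v_rel·d = 153 > 0  ⇒  inside

inside=yes margin=4209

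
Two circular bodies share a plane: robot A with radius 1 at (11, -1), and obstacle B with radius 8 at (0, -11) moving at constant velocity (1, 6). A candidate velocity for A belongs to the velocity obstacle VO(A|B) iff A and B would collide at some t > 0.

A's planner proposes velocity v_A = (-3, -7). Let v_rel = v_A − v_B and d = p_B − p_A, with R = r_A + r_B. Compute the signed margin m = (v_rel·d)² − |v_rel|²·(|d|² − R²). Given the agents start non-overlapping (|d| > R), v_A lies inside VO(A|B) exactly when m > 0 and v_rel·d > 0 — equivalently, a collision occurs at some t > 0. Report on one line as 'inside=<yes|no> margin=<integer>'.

d = (-11, -10),  |d|² = 221;  R = 1+8 = 9,  c = 221−9² = 140
v_rel = (-4, -13),  |v_rel|² = 185;  v_rel·d = (-4)·(-11) + (-13)·(-10) = 174
185·t² − 348·t + 140 = 0  ⇒  m = 174² − 185·140 = 4376
m = 4376 > 0,  v_rel·d = 174 > 0  ⇒  inside

inside=yes margin=4376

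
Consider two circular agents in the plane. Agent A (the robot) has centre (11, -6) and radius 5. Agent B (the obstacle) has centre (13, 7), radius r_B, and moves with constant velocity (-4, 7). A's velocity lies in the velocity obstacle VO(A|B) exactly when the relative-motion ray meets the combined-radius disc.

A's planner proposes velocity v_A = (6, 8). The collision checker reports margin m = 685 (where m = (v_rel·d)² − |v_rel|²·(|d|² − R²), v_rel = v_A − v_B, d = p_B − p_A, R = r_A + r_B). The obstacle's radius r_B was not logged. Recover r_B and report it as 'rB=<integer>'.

m = 685
d = (2, 13);  v_rel = (10, 1),  |v_rel|² = 101
v_rel×d = (10)·(13) − (1)·(2) = 128
since m = R²·101 − 128²:  R² = (16384 + 685) / 101 = 169
R = √169 = 13  ⇒  r_B = 13 − 5 = 8

rB=8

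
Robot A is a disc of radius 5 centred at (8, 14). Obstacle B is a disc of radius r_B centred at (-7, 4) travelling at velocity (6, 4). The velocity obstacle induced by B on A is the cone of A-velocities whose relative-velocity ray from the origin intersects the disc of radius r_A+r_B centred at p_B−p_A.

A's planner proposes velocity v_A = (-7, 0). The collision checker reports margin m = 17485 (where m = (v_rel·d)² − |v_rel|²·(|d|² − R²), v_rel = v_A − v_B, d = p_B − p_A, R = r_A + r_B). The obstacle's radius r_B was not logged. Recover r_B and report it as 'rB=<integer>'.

m = 17485
d = (-15, -10);  v_rel = (-13, -4),  |v_rel|² = 185
v_rel×d = (-13)·(-10) − (-4)·(-15) = 70
since m = R²·185 − 70²:  R² = (4900 + 17485) / 185 = 121
R = √121 = 11  ⇒  r_B = 11 − 5 = 6

rB=6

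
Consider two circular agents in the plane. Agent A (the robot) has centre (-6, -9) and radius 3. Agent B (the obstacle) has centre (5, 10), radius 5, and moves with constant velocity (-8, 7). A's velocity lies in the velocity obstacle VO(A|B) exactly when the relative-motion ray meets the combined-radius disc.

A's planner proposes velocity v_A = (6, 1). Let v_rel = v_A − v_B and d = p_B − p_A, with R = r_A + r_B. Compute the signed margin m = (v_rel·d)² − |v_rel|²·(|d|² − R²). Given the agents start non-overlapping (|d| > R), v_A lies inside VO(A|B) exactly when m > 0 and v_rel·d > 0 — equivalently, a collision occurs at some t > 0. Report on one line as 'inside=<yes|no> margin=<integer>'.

d = (11, 19),  |d|² = 482;  R = 3+5 = 8,  c = 482−8² = 418
v_rel = (14, -6),  |v_rel|² = 232;  v_rel·d = (14)·(11) + (-6)·(19) = 40
232·t² − 80·t + 418 = 0  ⇒  m = 40² − 232·418 = -95376
m = -95376 < 0,  v_rel·d = 40 > 0  ⇒  outside

inside=no margin=-95376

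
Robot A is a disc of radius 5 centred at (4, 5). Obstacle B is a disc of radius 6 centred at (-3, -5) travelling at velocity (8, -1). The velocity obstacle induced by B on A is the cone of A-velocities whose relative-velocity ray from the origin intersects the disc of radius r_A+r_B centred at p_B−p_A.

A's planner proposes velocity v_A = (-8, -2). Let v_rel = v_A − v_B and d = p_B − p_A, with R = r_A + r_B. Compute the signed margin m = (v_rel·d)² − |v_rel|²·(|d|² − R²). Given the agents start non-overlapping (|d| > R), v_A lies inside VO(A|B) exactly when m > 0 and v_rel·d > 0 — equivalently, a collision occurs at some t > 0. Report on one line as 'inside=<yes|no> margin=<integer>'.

d = (-7, -10),  |d|² = 149;  R = 5+6 = 11,  c = 149−11² = 28
v_rel = (-16, -1),  |v_rel|² = 257;  v_rel·d = (-16)·(-7) + (-1)·(-10) = 122
257·t² − 244·t + 28 = 0  ⇒  m = 122² − 257·28 = 7688
m = 7688 > 0,  v_rel·d = 122 > 0  ⇒  inside

inside=yes margin=7688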